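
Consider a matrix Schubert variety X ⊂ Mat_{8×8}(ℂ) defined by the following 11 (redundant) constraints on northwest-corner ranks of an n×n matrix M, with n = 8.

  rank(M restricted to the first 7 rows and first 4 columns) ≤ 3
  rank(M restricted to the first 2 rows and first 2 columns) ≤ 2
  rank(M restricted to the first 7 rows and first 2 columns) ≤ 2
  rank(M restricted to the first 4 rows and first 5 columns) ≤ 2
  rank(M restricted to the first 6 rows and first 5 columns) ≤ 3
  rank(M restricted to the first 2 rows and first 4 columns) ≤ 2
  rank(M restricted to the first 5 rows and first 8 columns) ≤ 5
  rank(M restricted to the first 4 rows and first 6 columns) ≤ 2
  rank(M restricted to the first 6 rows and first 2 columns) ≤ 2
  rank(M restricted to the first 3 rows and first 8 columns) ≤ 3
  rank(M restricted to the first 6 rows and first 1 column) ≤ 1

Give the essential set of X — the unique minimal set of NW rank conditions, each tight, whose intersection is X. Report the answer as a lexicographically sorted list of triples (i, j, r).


Computing R[i][j] = min implied NW-rank bound (n=8, 11 conditions):

  i=1: 1 | 1 | 1 | 1 | 1 | 1 | 1 | 1
  i=2: 1 | 2 | 2 | 2 | 2 | 2 | 2 | 2
  i=3: 1 | 2 | 2 | 2 | 2 | 2 | 3 | 3
  i=4: 1 | 2 | 2 | 2 | 2 | 2 | 3 | 4
  i=5: 1 | 2 | 3 | 3 | 3 | 3 | 4 | 5
  i=6: 1 | 2 | 3 | 3 | 3 | 4 | 5 | 6
  i=7: 1 | 2 | 3 | 3 | 4 | 5 | 6 | 7
  i=8: 1 | 2 | 3 | 4 | 5 | 6 | 7 | 8

giving w = (1, 2, 7, 8, 3, 6, 5, 4) via Δ²R.

ℓ(w)=11; the 3 essential cells (i,j,r):

[(4, 6, 2), (6, 5, 3), (7, 4, 3)]


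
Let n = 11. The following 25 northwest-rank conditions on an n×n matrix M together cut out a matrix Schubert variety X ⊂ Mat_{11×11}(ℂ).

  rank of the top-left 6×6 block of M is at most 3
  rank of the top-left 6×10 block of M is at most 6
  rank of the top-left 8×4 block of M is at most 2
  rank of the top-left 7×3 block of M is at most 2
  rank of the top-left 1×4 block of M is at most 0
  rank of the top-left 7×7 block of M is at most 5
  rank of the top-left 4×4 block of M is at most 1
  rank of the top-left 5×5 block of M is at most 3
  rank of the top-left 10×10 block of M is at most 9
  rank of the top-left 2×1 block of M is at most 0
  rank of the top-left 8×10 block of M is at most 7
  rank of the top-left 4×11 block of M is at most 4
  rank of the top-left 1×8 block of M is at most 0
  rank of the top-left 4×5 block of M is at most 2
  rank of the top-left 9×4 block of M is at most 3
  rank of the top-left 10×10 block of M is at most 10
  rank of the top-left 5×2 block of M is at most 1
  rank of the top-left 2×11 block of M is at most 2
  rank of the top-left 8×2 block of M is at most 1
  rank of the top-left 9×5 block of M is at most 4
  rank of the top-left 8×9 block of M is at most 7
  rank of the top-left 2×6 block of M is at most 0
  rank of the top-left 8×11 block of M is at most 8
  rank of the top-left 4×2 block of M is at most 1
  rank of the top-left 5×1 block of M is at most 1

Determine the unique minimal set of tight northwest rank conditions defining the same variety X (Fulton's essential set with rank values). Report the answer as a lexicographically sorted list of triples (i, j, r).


Computing R[i][j] = min implied NW-rank bound (n=11, 25 conditions):

  0 0 0 0 0 0 0 0 1 1 1
  0 0 0 0 0 0 1 1 2 2 2
  1 1 1 1 1 1 2 2 3 3 3
  1 1 1 1 2 2 3 3 4 4 4
  1 1 2 2 3 3 4 4 5 5 5
  1 1 2 2 3 3 4 5 6 6 6
  1 1 2 2 3 4 5 6 7 7 7
  1 1 2 2 3 4 5 6 7 7 8
  1 2 3 3 4 5 6 7 8 8 9
  1 2 3 4 5 6 7 8 9 9 10
  1 2 3 4 5 6 7 8 9 10 11

giving w = (9, 7, 1, 5, 3, 8, 6, 11, 2, 4, 10) via Δ²R.

Fulton essential set (7 of the 26 Rothe cells):

[(1, 8, 0), (2, 6, 0), (4, 4, 1), (6, 6, 3), (8, 2, 1), (8, 4, 2), (8, 10, 7)]


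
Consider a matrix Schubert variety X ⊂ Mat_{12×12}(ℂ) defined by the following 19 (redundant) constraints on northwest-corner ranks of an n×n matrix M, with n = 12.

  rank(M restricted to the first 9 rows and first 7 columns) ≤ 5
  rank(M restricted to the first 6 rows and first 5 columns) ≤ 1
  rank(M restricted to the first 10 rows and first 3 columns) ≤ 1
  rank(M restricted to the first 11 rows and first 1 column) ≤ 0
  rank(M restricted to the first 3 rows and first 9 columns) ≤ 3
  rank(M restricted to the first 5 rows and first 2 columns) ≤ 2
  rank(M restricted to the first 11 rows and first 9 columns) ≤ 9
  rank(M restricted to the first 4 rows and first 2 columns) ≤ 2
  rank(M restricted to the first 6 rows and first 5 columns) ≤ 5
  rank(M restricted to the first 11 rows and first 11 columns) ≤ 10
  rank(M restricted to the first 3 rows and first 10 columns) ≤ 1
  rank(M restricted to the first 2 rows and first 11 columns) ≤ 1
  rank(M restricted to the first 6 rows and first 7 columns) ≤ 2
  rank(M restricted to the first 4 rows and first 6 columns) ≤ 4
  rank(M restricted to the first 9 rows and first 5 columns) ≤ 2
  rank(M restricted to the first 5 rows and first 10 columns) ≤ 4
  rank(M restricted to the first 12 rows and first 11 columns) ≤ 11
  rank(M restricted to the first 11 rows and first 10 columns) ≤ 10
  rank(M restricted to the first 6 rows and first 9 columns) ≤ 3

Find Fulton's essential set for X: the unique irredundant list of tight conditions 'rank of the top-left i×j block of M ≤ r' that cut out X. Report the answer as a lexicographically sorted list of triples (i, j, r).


Recovering R(i,j) via the rank-extension bound from the 19 conditions:

  0  1  1  1  1  1  1  1  1  1  1  1
  0  1  1  1  1  1  1  1  1  1  1  2
  0  1  1  1  1  1  1  1  1  1  2  3
  0  1  1  1  1  2  2  2  2  2  3  4
  0  1  1  1  1  2  2  3  3  3  4  5
  0  1  1  1  1  2  2  3  3  4  5  6
  0  1  1  2  2  3  3  4  4  5  6  7
  0  1  1  2  2  3  4  5  5  6  7  8
  0  1  1  2  2  3  4  5  6  7  8  9
  0  1  1  2  3  4  5  6  7  8  9  10
  0  1  2  3  4  5  6  7  8  9  10  11
  1  2  3  4  5  6  7  8  9  10  11  12

hence w(1..12) = (2, 12, 11, 6, 8, 10, 4, 7, 9, 5, 3, 1).

D(w) has 46 cells with 8 SE-corners; essential set:

[(2, 11, 1), (3, 10, 1), (6, 5, 1), (6, 7, 2), (6, 9, 3), (9, 5, 2), (10, 3, 1), (11, 1, 0)]


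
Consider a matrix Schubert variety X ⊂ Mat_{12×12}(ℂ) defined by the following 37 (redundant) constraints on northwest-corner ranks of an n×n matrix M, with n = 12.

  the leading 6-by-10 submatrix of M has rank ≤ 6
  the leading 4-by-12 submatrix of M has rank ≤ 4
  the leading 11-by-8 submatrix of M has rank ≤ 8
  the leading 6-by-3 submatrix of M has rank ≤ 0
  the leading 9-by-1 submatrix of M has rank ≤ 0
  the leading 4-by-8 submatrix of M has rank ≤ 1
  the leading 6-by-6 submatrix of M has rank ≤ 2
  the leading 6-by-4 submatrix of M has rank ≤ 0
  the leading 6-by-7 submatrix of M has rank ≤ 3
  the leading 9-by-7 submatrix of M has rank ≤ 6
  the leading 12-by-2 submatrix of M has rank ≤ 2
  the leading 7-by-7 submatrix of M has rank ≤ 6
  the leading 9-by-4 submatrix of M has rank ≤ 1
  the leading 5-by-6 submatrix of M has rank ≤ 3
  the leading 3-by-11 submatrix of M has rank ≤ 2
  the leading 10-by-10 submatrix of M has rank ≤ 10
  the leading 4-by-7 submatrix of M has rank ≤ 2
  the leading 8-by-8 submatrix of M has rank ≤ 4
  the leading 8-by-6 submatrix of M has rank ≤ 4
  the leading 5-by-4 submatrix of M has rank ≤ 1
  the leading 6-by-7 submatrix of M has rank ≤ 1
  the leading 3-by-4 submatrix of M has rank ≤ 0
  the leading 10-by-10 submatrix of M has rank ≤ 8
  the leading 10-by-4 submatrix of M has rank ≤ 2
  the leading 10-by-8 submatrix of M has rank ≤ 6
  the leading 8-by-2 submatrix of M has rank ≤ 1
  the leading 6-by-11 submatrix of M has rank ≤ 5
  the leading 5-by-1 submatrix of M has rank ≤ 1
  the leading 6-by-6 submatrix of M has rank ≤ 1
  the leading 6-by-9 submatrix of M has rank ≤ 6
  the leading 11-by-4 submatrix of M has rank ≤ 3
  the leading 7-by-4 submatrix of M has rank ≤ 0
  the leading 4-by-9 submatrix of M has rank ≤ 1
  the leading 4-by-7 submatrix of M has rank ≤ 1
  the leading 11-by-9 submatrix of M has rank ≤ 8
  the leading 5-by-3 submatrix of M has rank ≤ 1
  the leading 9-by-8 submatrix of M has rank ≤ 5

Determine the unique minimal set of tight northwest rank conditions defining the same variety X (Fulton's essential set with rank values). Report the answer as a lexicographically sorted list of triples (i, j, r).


Recovering R(i,j) via the rank-extension bound from the 37 conditions:

  R[1]: 0, 0, 0, 0, 1, 1, 1, 1, 1, 1, 1, 1
  R[2]: 0, 0, 0, 0, 1, 1, 1, 1, 1, 2, 2, 2
  R[3]: 0, 0, 0, 0, 1, 1, 1, 1, 1, 2, 2, 3
  R[4]: 0, 0, 0, 0, 1, 1, 1, 1, 1, 2, 3, 4
  R[5]: 0, 0, 0, 0, 1, 1, 1, 2, 2, 3, 4, 5
  R[6]: 0, 0, 0, 0, 1, 1, 1, 2, 3, 4, 5, 6
  R[7]: 0, 0, 0, 0, 1, 2, 2, 3, 4, 5, 6, 7
  R[8]: 0, 1, 1, 1, 2, 3, 3, 4, 5, 6, 7, 8
  R[9]: 0, 1, 1, 1, 2, 3, 4, 5, 6, 7, 8, 9
  R[10]: 1, 2, 2, 2, 3, 4, 5, 6, 7, 8, 9, 10
  R[11]: 1, 2, 3, 3, 4, 5, 6, 7, 8, 9, 10, 11
  R[12]: 1, 2, 3, 4, 5, 6, 7, 8, 9, 10, 11, 12

hence w(1..12) = (5, 10, 12, 11, 8, 9, 6, 2, 7, 1, 3, 4).

ℓ(w)=49; the 6 essential cells (i,j,r):

[(3, 11, 2), (4, 9, 1), (6, 7, 1), (7, 4, 0), (9, 1, 0), (9, 4, 1)]


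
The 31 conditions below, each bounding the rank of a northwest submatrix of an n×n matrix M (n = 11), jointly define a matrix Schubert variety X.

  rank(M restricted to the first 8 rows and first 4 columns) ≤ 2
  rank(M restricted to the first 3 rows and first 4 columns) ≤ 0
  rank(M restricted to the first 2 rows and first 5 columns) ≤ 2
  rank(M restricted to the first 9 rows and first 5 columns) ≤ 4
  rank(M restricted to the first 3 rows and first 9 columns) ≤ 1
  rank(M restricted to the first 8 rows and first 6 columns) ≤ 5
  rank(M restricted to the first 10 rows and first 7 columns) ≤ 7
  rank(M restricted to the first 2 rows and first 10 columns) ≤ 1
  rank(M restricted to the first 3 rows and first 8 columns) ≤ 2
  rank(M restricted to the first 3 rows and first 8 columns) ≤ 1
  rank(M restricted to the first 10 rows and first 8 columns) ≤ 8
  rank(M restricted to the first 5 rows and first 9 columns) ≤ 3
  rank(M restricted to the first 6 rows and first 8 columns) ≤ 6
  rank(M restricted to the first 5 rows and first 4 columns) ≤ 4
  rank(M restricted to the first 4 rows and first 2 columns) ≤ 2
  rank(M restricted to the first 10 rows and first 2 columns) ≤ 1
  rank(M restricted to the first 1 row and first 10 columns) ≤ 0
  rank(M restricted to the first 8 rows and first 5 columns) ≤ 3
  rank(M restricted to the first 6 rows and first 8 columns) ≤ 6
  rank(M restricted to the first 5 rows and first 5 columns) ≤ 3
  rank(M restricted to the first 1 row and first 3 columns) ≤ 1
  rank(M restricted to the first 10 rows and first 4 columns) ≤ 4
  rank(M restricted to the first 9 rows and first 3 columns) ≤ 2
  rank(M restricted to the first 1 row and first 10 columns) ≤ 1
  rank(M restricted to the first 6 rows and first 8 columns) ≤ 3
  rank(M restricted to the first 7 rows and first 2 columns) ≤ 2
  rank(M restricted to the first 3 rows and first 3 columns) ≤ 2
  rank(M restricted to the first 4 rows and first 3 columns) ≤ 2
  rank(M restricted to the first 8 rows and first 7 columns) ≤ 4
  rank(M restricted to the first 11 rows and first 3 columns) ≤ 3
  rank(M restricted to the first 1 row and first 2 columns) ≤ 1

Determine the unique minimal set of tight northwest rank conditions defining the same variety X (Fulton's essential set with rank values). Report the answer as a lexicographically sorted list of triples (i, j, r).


Propagating the 31 rank bounds to every northwest block:

  R[1]: 0, 0, 0, 0, 0, 0, 0, 0, 0, 0, 1
  R[2]: 0, 0, 0, 0, 1, 1, 1, 1, 1, 1, 2
  R[3]: 0, 0, 0, 0, 1, 1, 1, 1, 1, 2, 3
  R[4]: 1, 1, 1, 1, 2, 2, 2, 2, 2, 3, 4
  R[5]: 1, 1, 2, 2, 3, 3, 3, 3, 3, 4, 5
  R[6]: 1, 1, 2, 2, 3, 3, 3, 3, 4, 5, 6
  R[7]: 1, 1, 2, 2, 3, 4, 4, 4, 5, 6, 7
  R[8]: 1, 1, 2, 2, 3, 4, 4, 5, 6, 7, 8
  R[9]: 1, 1, 2, 3, 4, 5, 5, 6, 7, 8, 9
  R[10]: 1, 1, 2, 3, 4, 5, 6, 7, 8, 9, 10
  R[11]: 1, 2, 3, 4, 5, 6, 7, 8, 9, 10, 11

so w = (11, 5, 10, 1, 3, 9, 6, 8, 4, 7, 2).

7 SE-corners of the 35-cell Rothe diagram give Ess(w):

[(1, 10, 0), (3, 4, 0), (3, 9, 1), (6, 8, 3), (8, 4, 2), (8, 7, 4), (10, 2, 1)]


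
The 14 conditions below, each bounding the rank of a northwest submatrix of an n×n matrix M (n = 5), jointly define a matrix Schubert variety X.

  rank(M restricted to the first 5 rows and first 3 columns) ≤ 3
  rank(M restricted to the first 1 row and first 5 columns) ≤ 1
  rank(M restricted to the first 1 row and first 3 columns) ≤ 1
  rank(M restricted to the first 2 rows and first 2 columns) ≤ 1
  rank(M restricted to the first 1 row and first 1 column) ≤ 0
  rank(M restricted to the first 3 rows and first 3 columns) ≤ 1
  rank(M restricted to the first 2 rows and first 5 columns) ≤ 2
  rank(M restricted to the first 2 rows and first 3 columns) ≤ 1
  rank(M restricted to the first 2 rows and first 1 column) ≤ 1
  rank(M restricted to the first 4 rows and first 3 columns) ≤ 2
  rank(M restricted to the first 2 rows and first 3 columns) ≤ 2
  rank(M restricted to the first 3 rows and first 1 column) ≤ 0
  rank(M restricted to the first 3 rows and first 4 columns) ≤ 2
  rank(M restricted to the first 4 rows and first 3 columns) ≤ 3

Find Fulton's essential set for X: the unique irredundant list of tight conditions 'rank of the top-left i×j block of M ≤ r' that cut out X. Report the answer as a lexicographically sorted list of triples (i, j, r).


Propagating the 14 rank bounds to every northwest block:

  R[1]: 0  1  1  1  1
  R[2]: 0  1  1  2  2
  R[3]: 0  1  1  2  3
  R[4]: 1  2  2  3  4
  R[5]: 1  2  3  4  5

so w = (2, 4, 5, 1, 3).

Fulton essential set (2 of the 5 Rothe cells):

[(3, 1, 0), (3, 3, 1)]


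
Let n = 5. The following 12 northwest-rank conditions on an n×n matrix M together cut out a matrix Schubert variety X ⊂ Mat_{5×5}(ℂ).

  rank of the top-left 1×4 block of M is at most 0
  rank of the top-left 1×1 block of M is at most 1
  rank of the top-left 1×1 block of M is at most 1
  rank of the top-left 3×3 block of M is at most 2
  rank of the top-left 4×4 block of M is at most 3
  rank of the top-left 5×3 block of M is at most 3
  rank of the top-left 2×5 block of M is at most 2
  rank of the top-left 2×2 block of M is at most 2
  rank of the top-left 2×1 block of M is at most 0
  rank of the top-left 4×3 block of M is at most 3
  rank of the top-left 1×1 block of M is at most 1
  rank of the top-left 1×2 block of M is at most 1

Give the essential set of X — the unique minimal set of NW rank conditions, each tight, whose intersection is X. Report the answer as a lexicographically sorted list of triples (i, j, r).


Reconstructing r_w from the 12 given conditions:

  R[1]: 0  0  0  0  1
  R[2]: 0  1  1  1  2
  R[3]: 1  2  2  2  3
  R[4]: 1  2  3  3  4
  R[5]: 1  2  3  4  5

second differences of R give the permutation w = (5, 2, 1, 3, 4).

Fulton essential set (2 of the 5 Rothe cells):

[(1, 4, 0), (2, 1, 0)]


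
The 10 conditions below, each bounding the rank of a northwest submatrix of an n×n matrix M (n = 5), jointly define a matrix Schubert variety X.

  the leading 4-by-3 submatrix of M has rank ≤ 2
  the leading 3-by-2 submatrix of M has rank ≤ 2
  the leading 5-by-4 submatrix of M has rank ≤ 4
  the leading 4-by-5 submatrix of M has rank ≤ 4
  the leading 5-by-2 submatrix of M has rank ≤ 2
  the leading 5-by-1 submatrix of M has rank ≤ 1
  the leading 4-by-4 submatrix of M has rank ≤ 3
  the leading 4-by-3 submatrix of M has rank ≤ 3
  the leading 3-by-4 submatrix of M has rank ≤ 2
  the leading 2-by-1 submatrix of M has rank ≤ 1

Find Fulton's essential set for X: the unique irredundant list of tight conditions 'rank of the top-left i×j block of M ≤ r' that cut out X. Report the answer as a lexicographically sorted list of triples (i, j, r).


The tightest implied rank at each (i,j), from the 10 conditions:

  row 1: 1 | 1 | 1 | 1 | 1
  row 2: 1 | 2 | 2 | 2 | 2
  row 3: 1 | 2 | 2 | 2 | 3
  row 4: 1 | 2 | 2 | 3 | 4
  row 5: 1 | 2 | 3 | 4 | 5

so w = (1, 2, 5, 4, 3).

D(w) has 3 cells with 2 SE-corners; essential set:

[(3, 4, 2), (4, 3, 2)]


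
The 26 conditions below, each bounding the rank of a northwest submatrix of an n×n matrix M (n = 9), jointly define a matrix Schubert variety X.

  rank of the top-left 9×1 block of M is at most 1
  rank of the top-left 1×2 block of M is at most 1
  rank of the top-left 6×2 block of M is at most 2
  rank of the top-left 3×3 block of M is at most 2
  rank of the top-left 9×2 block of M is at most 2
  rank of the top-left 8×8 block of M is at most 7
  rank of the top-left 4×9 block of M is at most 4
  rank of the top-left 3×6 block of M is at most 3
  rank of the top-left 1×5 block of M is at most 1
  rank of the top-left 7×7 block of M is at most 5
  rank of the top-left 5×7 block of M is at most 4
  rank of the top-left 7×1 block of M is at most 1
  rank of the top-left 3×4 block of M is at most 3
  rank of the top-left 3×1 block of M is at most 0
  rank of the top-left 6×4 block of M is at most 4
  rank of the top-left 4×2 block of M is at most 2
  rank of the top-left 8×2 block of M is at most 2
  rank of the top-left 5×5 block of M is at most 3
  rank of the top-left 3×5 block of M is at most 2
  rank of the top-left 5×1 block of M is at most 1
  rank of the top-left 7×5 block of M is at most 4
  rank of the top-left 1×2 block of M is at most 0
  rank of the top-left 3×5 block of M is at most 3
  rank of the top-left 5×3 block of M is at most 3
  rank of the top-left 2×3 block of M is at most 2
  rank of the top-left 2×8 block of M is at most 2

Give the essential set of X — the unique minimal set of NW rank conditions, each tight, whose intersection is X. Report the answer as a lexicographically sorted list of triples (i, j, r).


Recovering R(i,j) via the rank-extension bound from the 26 conditions:

  0 | 0 | 1 | 1 | 1 | 1 | 1 | 1 | 1
  0 | 1 | 2 | 2 | 2 | 2 | 2 | 2 | 2
  0 | 1 | 2 | 2 | 2 | 3 | 3 | 3 | 3
  1 | 2 | 3 | 3 | 3 | 4 | 4 | 4 | 4
  1 | 2 | 3 | 3 | 3 | 4 | 4 | 5 | 5
  1 | 2 | 3 | 4 | 4 | 5 | 5 | 6 | 6
  1 | 2 | 3 | 4 | 4 | 5 | 5 | 6 | 7
  1 | 2 | 3 | 4 | 5 | 6 | 6 | 7 | 8
  1 | 2 | 3 | 4 | 5 | 6 | 7 | 8 | 9

the unique w with this rank table is (3, 2, 6, 1, 8, 4, 9, 5, 7).

7 SE-corners of the 11-cell Rothe diagram give Ess(w):

[(1, 2, 0), (3, 1, 0), (3, 5, 2), (5, 5, 3), (5, 7, 4), (7, 5, 4), (7, 7, 5)]


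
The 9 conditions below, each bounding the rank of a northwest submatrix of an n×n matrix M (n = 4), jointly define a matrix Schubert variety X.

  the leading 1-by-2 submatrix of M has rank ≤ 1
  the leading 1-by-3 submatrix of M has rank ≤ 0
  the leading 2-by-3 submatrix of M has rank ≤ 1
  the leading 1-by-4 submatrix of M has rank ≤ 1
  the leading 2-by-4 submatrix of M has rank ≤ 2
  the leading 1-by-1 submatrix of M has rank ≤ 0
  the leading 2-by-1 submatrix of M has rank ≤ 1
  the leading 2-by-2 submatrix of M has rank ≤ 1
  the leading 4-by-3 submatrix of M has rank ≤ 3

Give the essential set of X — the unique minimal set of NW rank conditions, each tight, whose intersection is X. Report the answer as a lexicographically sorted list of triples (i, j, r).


Rank table r_w(4×4) implied by the 9 constraints:

  row 1: 0  0  0  1
  row 2: 1  1  1  2
  row 3: 1  2  2  3
  row 4: 1  2  3  4

so w = (4, 1, 2, 3).

D(w) has 3 cells with 1 SE-corner; essential set:

[(1, 3, 0)]


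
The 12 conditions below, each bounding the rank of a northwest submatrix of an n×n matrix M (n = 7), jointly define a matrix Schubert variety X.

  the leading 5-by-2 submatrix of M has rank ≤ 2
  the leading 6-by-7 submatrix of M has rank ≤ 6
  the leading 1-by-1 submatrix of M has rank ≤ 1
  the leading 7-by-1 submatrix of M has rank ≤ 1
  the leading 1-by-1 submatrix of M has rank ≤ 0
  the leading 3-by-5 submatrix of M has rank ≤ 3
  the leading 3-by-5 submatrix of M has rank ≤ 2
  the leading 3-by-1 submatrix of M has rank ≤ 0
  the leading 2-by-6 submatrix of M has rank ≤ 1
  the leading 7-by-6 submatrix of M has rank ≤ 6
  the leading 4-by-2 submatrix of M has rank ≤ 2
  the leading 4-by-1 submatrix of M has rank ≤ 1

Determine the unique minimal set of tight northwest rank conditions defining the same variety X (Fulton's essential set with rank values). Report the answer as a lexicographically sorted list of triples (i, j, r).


Propagating the 12 rank bounds to every northwest block:

  R[1]: 0  1  1  1  1  1  1
  R[2]: 0  1  1  1  1  1  2
  R[3]: 0  1  2  2  2  2  3
  R[4]: 1  2  3  3  3  3  4
  R[5]: 1  2  3  4  4  4  5
  R[6]: 1  2  3  4  5  5  6
  R[7]: 1  2  3  4  5  6  7

so w = (2, 7, 3, 1, 4, 5, 6).

2 SE-corners of the 7-cell Rothe diagram give Ess(w):

[(2, 6, 1), (3, 1, 0)]


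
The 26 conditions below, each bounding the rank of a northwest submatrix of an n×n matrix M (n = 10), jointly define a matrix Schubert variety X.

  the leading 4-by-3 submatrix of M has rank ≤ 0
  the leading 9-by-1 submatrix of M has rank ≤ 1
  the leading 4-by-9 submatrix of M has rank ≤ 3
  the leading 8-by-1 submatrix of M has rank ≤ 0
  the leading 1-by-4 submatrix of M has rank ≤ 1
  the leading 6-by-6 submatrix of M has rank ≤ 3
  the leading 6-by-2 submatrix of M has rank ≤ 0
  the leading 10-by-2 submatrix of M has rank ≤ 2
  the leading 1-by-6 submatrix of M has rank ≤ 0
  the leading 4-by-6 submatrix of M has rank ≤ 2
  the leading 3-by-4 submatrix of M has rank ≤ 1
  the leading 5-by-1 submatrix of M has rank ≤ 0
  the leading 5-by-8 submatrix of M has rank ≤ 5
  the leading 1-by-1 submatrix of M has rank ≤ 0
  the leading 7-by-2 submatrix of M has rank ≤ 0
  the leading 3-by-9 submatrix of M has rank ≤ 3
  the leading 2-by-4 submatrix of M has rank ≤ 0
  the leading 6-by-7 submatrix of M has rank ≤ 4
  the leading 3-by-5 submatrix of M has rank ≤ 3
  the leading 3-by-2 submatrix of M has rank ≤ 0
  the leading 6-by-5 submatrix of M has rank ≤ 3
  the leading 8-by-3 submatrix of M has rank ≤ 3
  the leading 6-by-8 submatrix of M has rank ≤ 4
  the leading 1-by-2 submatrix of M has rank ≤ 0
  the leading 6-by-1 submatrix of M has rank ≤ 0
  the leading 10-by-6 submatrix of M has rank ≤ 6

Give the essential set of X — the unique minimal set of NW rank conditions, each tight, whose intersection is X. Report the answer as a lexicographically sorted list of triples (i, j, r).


Rank table r_w(10×10) implied by the 26 constraints:

  0  0  0  0  0  0  1  1  1  1
  0  0  0  0  1  1  2  2  2  2
  0  0  0  1  2  2  3  3  3  3
  0  0  0  1  2  2  3  3  3  4
  0  0  1  2  3  3  4  4  4  5
  0  0  1  2  3  3  4  4  5  6
  0  0  1  2  3  4  5  5  6  7
  0  1  2  3  4  5  6  6  7  8
  1  2  3  4  5  6  7  7  8  9
  1  2  3  4  5  6  7  8  9  10

hence w(1..10) = (7, 5, 4, 10, 3, 9, 6, 2, 1, 8).

ℓ(w)=28; the 9 essential cells (i,j,r):

[(1, 6, 0), (2, 4, 0), (4, 3, 0), (4, 6, 2), (4, 9, 3), (6, 6, 3), (6, 8, 4), (7, 2, 0), (8, 1, 0)]


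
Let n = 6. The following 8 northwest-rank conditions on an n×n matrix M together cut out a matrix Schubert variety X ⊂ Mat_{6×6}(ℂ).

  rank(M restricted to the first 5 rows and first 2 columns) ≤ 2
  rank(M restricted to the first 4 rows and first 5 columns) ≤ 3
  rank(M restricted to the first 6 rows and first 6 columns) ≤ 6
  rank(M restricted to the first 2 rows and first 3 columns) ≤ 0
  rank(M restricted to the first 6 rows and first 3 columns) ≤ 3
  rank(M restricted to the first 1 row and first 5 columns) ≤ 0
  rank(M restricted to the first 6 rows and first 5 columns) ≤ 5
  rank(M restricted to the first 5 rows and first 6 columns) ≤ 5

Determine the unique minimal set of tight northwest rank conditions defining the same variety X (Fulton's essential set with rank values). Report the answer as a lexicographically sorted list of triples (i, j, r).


Reconstructing r_w from the 8 given conditions:

  R[1]: 0, 0, 0, 0, 0, 1
  R[2]: 0, 0, 0, 1, 1, 2
  R[3]: 1, 1, 1, 2, 2, 3
  R[4]: 1, 2, 2, 3, 3, 4
  R[5]: 1, 2, 3, 4, 4, 5
  R[6]: 1, 2, 3, 4, 5, 6

second differences of R give the permutation w = (6, 4, 1, 2, 3, 5).

D(w) has 8 cells with 2 SE-corners; essential set:

[(1, 5, 0), (2, 3, 0)]


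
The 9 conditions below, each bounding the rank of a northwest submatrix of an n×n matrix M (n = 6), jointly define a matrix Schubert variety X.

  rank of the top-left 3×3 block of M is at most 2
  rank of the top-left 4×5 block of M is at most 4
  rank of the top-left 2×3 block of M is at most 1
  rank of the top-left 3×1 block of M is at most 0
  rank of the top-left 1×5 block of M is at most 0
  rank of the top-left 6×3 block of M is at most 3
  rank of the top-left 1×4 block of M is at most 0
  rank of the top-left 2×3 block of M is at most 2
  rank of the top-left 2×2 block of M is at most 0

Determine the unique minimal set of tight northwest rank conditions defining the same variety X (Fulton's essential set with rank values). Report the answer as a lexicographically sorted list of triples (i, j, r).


Recovering R(i,j) via the rank-extension bound from the 9 conditions:

  0, 0, 0, 0, 0, 1
  0, 0, 1, 1, 1, 2
  0, 1, 2, 2, 2, 3
  1, 2, 3, 3, 3, 4
  1, 2, 3, 4, 4, 5
  1, 2, 3, 4, 5, 6

giving w = (6, 3, 2, 1, 4, 5) via Δ²R.

ℓ(w)=8; the 3 essential cells (i,j,r):

[(1, 5, 0), (2, 2, 0), (3, 1, 0)]


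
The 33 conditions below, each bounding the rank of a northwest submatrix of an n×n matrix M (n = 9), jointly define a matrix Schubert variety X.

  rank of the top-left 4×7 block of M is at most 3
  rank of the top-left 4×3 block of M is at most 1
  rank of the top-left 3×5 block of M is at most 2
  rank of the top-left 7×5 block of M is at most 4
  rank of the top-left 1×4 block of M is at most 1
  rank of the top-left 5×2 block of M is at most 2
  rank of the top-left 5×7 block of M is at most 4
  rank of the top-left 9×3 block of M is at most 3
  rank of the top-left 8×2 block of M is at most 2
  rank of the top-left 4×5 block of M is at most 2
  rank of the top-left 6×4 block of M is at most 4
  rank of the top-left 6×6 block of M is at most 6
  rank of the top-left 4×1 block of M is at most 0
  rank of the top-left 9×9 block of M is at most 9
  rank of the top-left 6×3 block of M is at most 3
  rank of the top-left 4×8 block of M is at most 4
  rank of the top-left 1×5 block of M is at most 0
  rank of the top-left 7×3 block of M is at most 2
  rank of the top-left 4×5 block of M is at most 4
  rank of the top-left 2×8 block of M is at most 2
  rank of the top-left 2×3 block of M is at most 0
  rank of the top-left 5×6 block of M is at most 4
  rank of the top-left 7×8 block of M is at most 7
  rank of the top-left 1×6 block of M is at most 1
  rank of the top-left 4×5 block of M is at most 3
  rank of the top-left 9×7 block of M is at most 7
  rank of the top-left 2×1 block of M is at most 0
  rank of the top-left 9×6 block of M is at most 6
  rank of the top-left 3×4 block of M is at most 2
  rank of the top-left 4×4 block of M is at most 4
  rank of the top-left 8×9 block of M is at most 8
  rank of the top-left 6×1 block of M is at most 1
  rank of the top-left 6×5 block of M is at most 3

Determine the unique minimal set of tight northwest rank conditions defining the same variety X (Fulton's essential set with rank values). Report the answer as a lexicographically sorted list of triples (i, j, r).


Propagating the 33 rank bounds to every northwest block:

  row 1: 0, 0, 0, 0, 0, 1, 1, 1, 1
  row 2: 0, 0, 0, 1, 1, 2, 2, 2, 2
  row 3: 0, 1, 1, 2, 2, 3, 3, 3, 3
  row 4: 0, 1, 1, 2, 2, 3, 3, 4, 4
  row 5: 1, 2, 2, 3, 3, 4, 4, 5, 5
  row 6: 1, 2, 2, 3, 3, 4, 5, 6, 6
  row 7: 1, 2, 2, 3, 4, 5, 6, 7, 7
  row 8: 1, 2, 3, 4, 5, 6, 7, 8, 8
  row 9: 1, 2, 3, 4, 5, 6, 7, 8, 9

giving w = (6, 4, 2, 8, 1, 7, 5, 3, 9) via Δ²R.

Fulton essential set (8 of the 16 Rothe cells):

[(1, 5, 0), (2, 3, 0), (4, 1, 0), (4, 3, 1), (4, 5, 2), (4, 7, 3), (6, 5, 3), (7, 3, 2)]


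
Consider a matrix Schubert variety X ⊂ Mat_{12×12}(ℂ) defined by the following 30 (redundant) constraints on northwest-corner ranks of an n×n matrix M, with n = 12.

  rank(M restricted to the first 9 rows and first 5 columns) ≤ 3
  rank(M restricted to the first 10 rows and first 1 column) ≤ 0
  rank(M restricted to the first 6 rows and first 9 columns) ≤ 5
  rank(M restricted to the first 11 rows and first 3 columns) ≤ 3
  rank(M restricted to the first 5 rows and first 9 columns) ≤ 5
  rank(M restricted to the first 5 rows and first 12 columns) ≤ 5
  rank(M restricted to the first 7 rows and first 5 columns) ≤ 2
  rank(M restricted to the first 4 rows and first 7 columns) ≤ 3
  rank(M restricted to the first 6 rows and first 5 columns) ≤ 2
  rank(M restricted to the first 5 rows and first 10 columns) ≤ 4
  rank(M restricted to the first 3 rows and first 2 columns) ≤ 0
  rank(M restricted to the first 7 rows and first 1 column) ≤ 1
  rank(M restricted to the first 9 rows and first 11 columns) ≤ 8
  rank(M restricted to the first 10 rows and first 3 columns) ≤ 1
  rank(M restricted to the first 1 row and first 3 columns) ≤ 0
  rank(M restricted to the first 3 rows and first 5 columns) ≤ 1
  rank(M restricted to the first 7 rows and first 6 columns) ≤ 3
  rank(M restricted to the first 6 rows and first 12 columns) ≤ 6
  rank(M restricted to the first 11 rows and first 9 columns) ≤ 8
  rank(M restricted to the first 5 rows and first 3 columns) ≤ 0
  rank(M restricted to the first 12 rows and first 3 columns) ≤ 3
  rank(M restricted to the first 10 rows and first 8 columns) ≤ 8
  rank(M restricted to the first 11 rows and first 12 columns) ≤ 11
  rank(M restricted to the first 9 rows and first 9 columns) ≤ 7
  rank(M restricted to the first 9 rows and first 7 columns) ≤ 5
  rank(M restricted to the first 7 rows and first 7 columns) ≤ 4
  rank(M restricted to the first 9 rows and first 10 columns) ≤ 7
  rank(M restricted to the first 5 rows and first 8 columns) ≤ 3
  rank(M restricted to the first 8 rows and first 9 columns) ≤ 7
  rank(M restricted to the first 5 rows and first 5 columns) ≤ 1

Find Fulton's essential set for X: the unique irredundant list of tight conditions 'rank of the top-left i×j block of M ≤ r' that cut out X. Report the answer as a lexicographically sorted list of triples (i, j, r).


Recovering R(i,j) via the rank-extension bound from the 30 conditions:

  i=1: 0  0  0  1  1  1  1  1  1  1  1  1
  i=2: 0  0  0  1  1  2  2  2  2  2  2  2
  i=3: 0  0  0  1  1  2  3  3  3  3  3  3
  i=4: 0  0  0  1  1  2  3  3  4  4  4  4
  i=5: 0  0  0  1  1  2  3  3  4  4  5  5
  i=6: 0  1  1  2  2  3  4  4  5  5  6  6
  i=7: 0  1  1  2  2  3  4  5  6  6  7  7
  i=8: 0  1  1  2  3  4  5  6  7  7  8  8
  i=9: 0  1  1  2  3  4  5  6  7  7  8  9
  i=10: 0  1  1  2  3  4  5  6  7  8  9  10
  i=11: 1  2  2  3  4  5  6  7  8  9  10  11
  i=12: 1  2  3  4  5  6  7  8  9  10  11  12

hence w(1..12) = (4, 6, 7, 9, 11, 2, 8, 5, 12, 10, 1, 3).

ℓ(w)=33; the 8 essential cells (i,j,r):

[(5, 3, 0), (5, 5, 1), (5, 8, 3), (5, 10, 4), (7, 5, 2), (9, 10, 7), (10, 1, 0), (10, 3, 1)]


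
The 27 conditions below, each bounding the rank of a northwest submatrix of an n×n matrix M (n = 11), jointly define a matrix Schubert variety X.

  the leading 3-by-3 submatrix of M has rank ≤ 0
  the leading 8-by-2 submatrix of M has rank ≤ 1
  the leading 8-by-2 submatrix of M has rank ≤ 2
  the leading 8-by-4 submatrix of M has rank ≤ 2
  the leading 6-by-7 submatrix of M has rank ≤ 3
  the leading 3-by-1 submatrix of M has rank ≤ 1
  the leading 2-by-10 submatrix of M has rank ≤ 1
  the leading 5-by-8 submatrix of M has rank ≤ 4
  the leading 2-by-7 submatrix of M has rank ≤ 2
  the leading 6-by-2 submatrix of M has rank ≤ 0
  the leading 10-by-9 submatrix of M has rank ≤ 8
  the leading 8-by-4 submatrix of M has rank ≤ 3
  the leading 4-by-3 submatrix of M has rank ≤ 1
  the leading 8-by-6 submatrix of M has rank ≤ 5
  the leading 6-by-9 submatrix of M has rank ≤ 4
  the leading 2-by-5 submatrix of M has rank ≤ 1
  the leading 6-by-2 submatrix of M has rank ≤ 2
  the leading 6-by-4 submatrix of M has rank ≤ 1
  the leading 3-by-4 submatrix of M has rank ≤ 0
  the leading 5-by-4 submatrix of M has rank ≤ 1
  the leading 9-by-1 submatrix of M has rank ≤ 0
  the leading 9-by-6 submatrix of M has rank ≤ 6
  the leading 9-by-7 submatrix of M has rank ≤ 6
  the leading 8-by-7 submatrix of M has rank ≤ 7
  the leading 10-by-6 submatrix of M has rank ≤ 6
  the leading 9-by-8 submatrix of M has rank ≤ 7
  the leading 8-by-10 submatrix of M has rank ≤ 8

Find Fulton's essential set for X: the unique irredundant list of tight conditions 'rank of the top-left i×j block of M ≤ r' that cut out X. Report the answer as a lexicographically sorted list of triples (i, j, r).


Reconstructing r_w from the 27 given conditions:

  i=1: 0, 0, 0, 0, 1, 1, 1, 1, 1, 1, 1
  i=2: 0, 0, 0, 0, 1, 1, 1, 1, 1, 1, 2
  i=3: 0, 0, 0, 0, 1, 2, 2, 2, 2, 2, 3
  i=4: 0, 0, 1, 1, 2, 3, 3, 3, 3, 3, 4
  i=5: 0, 0, 1, 1, 2, 3, 3, 4, 4, 4, 5
  i=6: 0, 0, 1, 1, 2, 3, 3, 4, 4, 5, 6
  i=7: 0, 1, 2, 2, 3, 4, 4, 5, 5, 6, 7
  i=8: 0, 1, 2, 2, 3, 4, 5, 6, 6, 7, 8
  i=9: 0, 1, 2, 3, 4, 5, 6, 7, 7, 8, 9
  i=10: 1, 2, 3, 4, 5, 6, 7, 8, 8, 9, 10
  i=11: 1, 2, 3, 4, 5, 6, 7, 8, 9, 10, 11

so w = (5, 11, 6, 3, 8, 10, 2, 7, 4, 1, 9).

ℓ(w)=32; the 8 essential cells (i,j,r):

[(2, 10, 1), (3, 4, 0), (6, 2, 0), (6, 4, 1), (6, 7, 3), (6, 9, 4), (8, 4, 2), (9, 1, 0)]


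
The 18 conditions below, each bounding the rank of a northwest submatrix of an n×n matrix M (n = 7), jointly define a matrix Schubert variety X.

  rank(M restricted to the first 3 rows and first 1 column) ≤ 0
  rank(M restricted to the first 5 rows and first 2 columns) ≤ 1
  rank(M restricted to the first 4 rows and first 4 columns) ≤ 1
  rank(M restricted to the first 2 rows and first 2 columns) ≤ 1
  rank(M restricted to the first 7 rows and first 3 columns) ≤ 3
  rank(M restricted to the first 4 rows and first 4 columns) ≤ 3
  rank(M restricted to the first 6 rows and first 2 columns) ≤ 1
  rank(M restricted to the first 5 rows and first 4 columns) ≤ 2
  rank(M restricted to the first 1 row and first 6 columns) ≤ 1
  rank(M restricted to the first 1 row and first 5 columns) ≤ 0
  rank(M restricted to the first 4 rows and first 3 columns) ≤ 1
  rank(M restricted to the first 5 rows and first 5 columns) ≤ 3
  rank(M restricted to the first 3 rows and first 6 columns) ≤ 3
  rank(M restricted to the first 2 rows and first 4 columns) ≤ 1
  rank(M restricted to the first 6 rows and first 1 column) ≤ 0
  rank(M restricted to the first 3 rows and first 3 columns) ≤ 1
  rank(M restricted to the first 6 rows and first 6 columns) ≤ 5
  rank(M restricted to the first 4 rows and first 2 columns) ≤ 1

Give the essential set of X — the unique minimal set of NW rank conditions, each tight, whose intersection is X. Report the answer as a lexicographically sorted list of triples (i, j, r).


Reconstructing r_w from the 18 given conditions:

  R[1]: 0 0 0 0 0 1 1
  R[2]: 0 1 1 1 1 2 2
  R[3]: 0 1 1 1 2 3 3
  R[4]: 0 1 1 1 2 3 4
  R[5]: 0 1 2 2 3 4 5
  R[6]: 0 1 2 3 4 5 6
  R[7]: 1 2 3 4 5 6 7

hence w(1..7) = (6, 2, 5, 7, 3, 4, 1).

ℓ(w)=14; the 3 essential cells (i,j,r):

[(1, 5, 0), (4, 4, 1), (6, 1, 0)]


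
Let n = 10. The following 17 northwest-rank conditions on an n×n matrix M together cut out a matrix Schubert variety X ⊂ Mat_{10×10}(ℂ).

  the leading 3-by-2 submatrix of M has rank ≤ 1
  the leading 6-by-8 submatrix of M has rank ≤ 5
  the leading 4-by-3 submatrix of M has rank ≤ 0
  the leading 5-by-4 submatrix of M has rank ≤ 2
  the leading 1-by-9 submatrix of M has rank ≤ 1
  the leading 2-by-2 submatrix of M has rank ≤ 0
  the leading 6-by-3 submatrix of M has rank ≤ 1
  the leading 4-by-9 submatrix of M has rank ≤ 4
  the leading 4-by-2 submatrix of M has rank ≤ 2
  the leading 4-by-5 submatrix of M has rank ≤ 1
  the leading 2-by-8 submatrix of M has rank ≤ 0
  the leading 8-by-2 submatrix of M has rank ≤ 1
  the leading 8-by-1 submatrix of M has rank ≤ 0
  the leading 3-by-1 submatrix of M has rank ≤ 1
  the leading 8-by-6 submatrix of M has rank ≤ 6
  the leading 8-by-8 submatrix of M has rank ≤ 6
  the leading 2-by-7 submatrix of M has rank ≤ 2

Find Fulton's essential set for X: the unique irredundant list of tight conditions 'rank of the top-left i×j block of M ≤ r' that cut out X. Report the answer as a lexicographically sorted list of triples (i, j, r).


Reconstructing r_w from the 17 given conditions:

  R[1]: 0 0 0 0 0 0 0 0 1 1
  R[2]: 0 0 0 0 0 0 0 0 1 2
  R[3]: 0 0 0 1 1 1 1 1 2 3
  R[4]: 0 0 0 1 1 2 2 2 3 4
  R[5]: 0 1 1 2 2 3 3 3 4 5
  R[6]: 0 1 1 2 3 4 4 4 5 6
  R[7]: 0 1 2 3 4 5 5 5 6 7
  R[8]: 0 1 2 3 4 5 6 6 7 8
  R[9]: 1 2 3 4 5 6 7 7 8 9
  R[10]: 1 2 3 4 5 6 7 8 9 10

second differences of R give the permutation w = (9, 10, 4, 6, 2, 5, 3, 7, 1, 8).

Fulton essential set (5 of the 28 Rothe cells):

[(2, 8, 0), (4, 3, 0), (4, 5, 1), (6, 3, 1), (8, 1, 0)]


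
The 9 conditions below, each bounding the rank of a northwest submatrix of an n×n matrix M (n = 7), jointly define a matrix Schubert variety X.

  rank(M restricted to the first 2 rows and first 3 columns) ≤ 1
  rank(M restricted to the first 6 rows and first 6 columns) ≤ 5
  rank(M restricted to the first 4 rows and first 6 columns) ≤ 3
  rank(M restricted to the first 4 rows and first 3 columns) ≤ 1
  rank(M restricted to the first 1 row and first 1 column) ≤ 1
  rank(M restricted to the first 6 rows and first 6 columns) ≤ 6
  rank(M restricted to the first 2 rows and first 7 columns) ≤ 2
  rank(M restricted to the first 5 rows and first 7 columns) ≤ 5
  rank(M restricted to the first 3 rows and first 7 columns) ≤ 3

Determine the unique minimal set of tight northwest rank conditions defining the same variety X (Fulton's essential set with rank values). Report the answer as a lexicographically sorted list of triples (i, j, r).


Reconstructing r_w from the 9 given conditions:

  R[1]: 1 1 1 1 1 1 1
  R[2]: 1 1 1 2 2 2 2
  R[3]: 1 1 1 2 3 3 3
  R[4]: 1 1 1 2 3 3 4
  R[5]: 1 2 2 3 4 4 5
  R[6]: 1 2 3 4 5 5 6
  R[7]: 1 2 3 4 5 6 7

hence w(1..7) = (1, 4, 5, 7, 2, 3, 6).

Rothe diagram D(w) (7 cells), 2 SE-corners (essential conditions):

[(4, 3, 1), (4, 6, 3)]


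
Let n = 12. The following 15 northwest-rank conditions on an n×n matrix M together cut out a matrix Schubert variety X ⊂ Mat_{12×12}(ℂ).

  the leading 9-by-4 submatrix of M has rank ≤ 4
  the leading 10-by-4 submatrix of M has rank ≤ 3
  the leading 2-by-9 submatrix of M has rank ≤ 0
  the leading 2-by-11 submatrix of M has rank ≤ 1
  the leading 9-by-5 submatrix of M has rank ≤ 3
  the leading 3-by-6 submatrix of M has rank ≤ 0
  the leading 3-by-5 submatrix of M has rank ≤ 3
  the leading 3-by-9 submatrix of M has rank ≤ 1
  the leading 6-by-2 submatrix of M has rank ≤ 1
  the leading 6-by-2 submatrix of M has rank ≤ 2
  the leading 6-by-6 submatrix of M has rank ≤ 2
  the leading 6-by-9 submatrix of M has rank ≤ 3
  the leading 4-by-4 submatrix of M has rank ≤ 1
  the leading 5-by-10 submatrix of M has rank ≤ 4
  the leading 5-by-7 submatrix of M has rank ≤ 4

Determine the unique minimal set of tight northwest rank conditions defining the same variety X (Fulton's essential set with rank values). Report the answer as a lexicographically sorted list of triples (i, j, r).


Reconstructing r_w from the 15 given conditions:

  0, 0, 0, 0, 0, 0, 0, 0, 0, 1, 1, 1
  0, 0, 0, 0, 0, 0, 0, 0, 0, 1, 1, 2
  0, 0, 0, 0, 0, 0, 1, 1, 1, 2, 2, 3
  1, 1, 1, 1, 1, 1, 2, 2, 2, 3, 3, 4
  1, 1, 2, 2, 2, 2, 3, 3, 3, 4, 4, 5
  1, 1, 2, 2, 2, 2, 3, 3, 3, 4, 5, 6
  1, 2, 3, 3, 3, 3, 4, 4, 4, 5, 6, 7
  1, 2, 3, 3, 3, 4, 5, 5, 5, 6, 7, 8
  1, 2, 3, 3, 3, 4, 5, 6, 6, 7, 8, 9
  1, 2, 3, 3, 4, 5, 6, 7, 7, 8, 9, 10
  1, 2, 3, 4, 5, 6, 7, 8, 8, 9, 10, 11
  1, 2, 3, 4, 5, 6, 7, 8, 9, 10, 11, 12

second differences of R give the permutation w = (10, 12, 7, 1, 3, 11, 2, 6, 8, 5, 4, 9).

8 SE-corners of the 37-cell Rothe diagram give Ess(w):

[(2, 9, 0), (2, 11, 1), (3, 6, 0), (6, 2, 1), (6, 6, 2), (6, 9, 3), (9, 5, 3), (10, 4, 3)]
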